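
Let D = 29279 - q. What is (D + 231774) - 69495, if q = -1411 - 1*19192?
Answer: 212161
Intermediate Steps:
q = -20603 (q = -1411 - 19192 = -20603)
D = 49882 (D = 29279 - 1*(-20603) = 29279 + 20603 = 49882)
(D + 231774) - 69495 = (49882 + 231774) - 69495 = 281656 - 69495 = 212161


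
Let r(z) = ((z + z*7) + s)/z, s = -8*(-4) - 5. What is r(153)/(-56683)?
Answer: -139/963611 ≈ -0.00014425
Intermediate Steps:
s = 27 (s = -2*(-16) - 5 = 32 - 5 = 27)
r(z) = (27 + 8*z)/z (r(z) = ((z + z*7) + 27)/z = ((z + 7*z) + 27)/z = (8*z + 27)/z = (27 + 8*z)/z)
r(153)/(-56683) = (8 + 27/153)/(-56683) = (8 + 27*(1/153))*(-1/56683) = (8 + 3/17)*(-1/56683) = (139/17)*(-1/56683) = -139/963611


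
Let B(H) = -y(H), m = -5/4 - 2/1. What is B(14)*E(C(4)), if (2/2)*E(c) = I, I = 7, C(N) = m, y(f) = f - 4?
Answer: -70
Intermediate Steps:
m = -13/4 (m = -5*¼ - 2*1 = -5/4 - 2 = -13/4 ≈ -3.2500)
y(f) = -4 + f
C(N) = -13/4
B(H) = 4 - H (B(H) = -(-4 + H) = 4 - H)
E(c) = 7
B(14)*E(C(4)) = (4 - 1*14)*7 = (4 - 14)*7 = -10*7 = -70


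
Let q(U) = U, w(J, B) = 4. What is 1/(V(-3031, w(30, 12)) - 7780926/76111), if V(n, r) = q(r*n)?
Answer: -76111/930550690 ≈ -8.1791e-5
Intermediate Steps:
V(n, r) = n*r (V(n, r) = r*n = n*r)
1/(V(-3031, w(30, 12)) - 7780926/76111) = 1/(-3031*4 - 7780926/76111) = 1/(-12124 - 7780926*1/76111) = 1/(-12124 - 7780926/76111) = 1/(-930550690/76111) = -76111/930550690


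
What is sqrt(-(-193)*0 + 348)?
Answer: 2*sqrt(87) ≈ 18.655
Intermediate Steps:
sqrt(-(-193)*0 + 348) = sqrt(-193*0 + 348) = sqrt(0 + 348) = sqrt(348) = 2*sqrt(87)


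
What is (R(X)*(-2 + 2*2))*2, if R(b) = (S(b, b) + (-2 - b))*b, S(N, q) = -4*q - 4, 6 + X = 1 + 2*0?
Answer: -380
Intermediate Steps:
X = -5 (X = -6 + (1 + 2*0) = -6 + (1 + 0) = -6 + 1 = -5)
S(N, q) = -4 - 4*q
R(b) = b*(-6 - 5*b) (R(b) = ((-4 - 4*b) + (-2 - b))*b = (-6 - 5*b)*b = b*(-6 - 5*b))
(R(X)*(-2 + 2*2))*2 = ((-1*(-5)*(6 + 5*(-5)))*(-2 + 2*2))*2 = ((-1*(-5)*(6 - 25))*(-2 + 4))*2 = (-1*(-5)*(-19)*2)*2 = -95*2*2 = -190*2 = -380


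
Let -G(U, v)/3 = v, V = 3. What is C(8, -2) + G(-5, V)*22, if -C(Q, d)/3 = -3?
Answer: -189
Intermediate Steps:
G(U, v) = -3*v
C(Q, d) = 9 (C(Q, d) = -3*(-3) = 9)
C(8, -2) + G(-5, V)*22 = 9 - 3*3*22 = 9 - 9*22 = 9 - 198 = -189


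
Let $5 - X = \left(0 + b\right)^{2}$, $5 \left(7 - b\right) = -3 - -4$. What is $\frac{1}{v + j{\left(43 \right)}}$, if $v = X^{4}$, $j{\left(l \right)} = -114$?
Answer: $\frac{390625}{1129841556271} \approx 3.4573 \cdot 10^{-7}$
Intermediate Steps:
$b = \frac{34}{5}$ ($b = 7 - \frac{-3 - -4}{5} = 7 - \frac{-3 + 4}{5} = 7 - \frac{1}{5} = \frac{34}{5} \approx 6.8$)
$X = - \frac{1031}{25}$ ($X = 5 - \left(0 + \frac{34}{5}\right)^{2} = 5 - \left(\frac{34}{5}\right)^{2} = 5 - \frac{1156}{25} = - \frac{1031}{25} \approx -41.24$)
$v = \frac{1129886087521}{390625}$ ($v = \left(- \frac{1031}{25}\right)^{4} = \frac{1129886087521}{390625} \approx 2.8925 \cdot 10^{6}$)
$\frac{1}{v + j{\left(43 \right)}} = \frac{1}{\frac{1129886087521}{390625} - 114} = \frac{1}{\frac{1129841556271}{390625}} = \frac{390625}{1129841556271}$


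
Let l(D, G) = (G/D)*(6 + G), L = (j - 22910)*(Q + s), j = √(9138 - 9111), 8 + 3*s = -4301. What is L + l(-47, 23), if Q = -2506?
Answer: 12734956789/141 - 11827*√3 ≈ 9.0298e+7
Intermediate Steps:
s = -4309/3 (s = -8/3 + (⅓)*(-4301) = -8/3 - 4301/3 = -4309/3 ≈ -1436.3)
j = 3*√3 (j = √27 = 3*√3 ≈ 5.1962)
L = 270956570/3 - 11827*√3 (L = (3*√3 - 22910)*(-2506 - 4309/3) = (-22910 + 3*√3)*(-11827/3) = 270956570/3 - 11827*√3 ≈ 9.0298e+7)
l(D, G) = G*(6 + G)/D
L + l(-47, 23) = (270956570/3 - 11827*√3) + 23*(6 + 23)/(-47) = (270956570/3 - 11827*√3) + 23*(-1/47)*29 = (270956570/3 - 11827*√3) - 667/47 = 12734956789/141 - 11827*√3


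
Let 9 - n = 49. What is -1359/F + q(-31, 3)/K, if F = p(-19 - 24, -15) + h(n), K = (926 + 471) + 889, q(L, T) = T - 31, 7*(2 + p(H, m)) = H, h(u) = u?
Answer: 10868641/385191 ≈ 28.216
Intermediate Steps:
n = -40 (n = 9 - 1*49 = 9 - 49 = -40)
p(H, m) = -2 + H/7
q(L, T) = -31 + T
K = 2286 (K = 1397 + 889 = 2286)
F = -337/7 (F = (-2 + (-19 - 24)/7) - 40 = (-2 + (⅐)*(-43)) - 40 = (-2 - 43/7) - 40 = -57/7 - 40 = -337/7 ≈ -48.143)
-1359/F + q(-31, 3)/K = -1359/(-337/7) + (-31 + 3)/2286 = -1359*(-7/337) - 28*1/2286 = 9513/337 - 14/1143 = 10868641/385191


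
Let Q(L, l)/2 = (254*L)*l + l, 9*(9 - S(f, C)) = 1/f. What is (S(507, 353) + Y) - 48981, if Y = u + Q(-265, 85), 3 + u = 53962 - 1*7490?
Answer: -52223685580/4563 ≈ -1.1445e+7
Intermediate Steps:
S(f, C) = 9 - 1/(9*f)
Q(L, l) = 2*l + 508*L*l (Q(L, l) = 2*((254*L)*l + l) = 2*(254*L*l + l) = 2*(l + 254*L*l) = 2*l + 508*L*l)
u = 46469 (u = -3 + (53962 - 1*7490) = -3 + (53962 - 7490) = -3 + 46472 = 46469)
Y = -11396061 (Y = 46469 + 2*85*(1 + 254*(-265)) = 46469 + 2*85*(1 - 67310) = 46469 + 2*85*(-67309) = 46469 - 11442530 = -11396061)
(S(507, 353) + Y) - 48981 = ((9 - 1/9/507) - 11396061) - 48981 = ((9 - 1/9*1/507) - 11396061) - 48981 = ((9 - 1/4563) - 11396061) - 48981 = (41066/4563 - 11396061) - 48981 = -52000185277/4563 - 48981 = -52223685580/4563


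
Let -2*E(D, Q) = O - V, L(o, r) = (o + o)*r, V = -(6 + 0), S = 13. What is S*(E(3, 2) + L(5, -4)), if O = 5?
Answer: -1183/2 ≈ -591.50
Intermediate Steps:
V = -6 (V = -1*6 = -6)
L(o, r) = 2*o*r (L(o, r) = (2*o)*r = 2*o*r)
E(D, Q) = -11/2 (E(D, Q) = -(5 - 1*(-6))/2 = -(5 + 6)/2 = -½*11 = -11/2)
S*(E(3, 2) + L(5, -4)) = 13*(-11/2 + 2*5*(-4)) = 13*(-11/2 - 40) = 13*(-91/2) = -1183/2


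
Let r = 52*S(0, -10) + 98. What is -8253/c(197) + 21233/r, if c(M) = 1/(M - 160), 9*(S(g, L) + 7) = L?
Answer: -890013051/2914 ≈ -3.0543e+5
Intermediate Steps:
S(g, L) = -7 + L/9
c(M) = 1/(-160 + M)
r = -2914/9 (r = 52*(-7 + (⅑)*(-10)) + 98 = 52*(-7 - 10/9) + 98 = 52*(-73/9) + 98 = -3796/9 + 98 = -2914/9 ≈ -323.78)
-8253/c(197) + 21233/r = -8253/(1/(-160 + 197)) + 21233/(-2914/9) = -8253/(1/37) + 21233*(-9/2914) = -8253/1/37 - 191097/2914 = -8253*37 - 191097/2914 = -305361 - 191097/2914 = -890013051/2914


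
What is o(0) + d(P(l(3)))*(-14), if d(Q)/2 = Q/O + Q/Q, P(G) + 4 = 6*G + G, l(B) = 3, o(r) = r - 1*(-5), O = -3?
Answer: 407/3 ≈ 135.67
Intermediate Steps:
o(r) = 5 + r (o(r) = r + 5 = 5 + r)
P(G) = -4 + 7*G (P(G) = -4 + (6*G + G) = -4 + 7*G)
d(Q) = 2 - 2*Q/3 (d(Q) = 2*(Q/(-3) + Q/Q) = 2*(Q*(-1/3) + 1) = 2*(-Q/3 + 1) = 2*(1 - Q/3) = 2 - 2*Q/3)
o(0) + d(P(l(3)))*(-14) = (5 + 0) + (2 - 2*(-4 + 7*3)/3)*(-14) = 5 + (2 - 2*(-4 + 21)/3)*(-14) = 5 + (2 - 2/3*17)*(-14) = 5 + (2 - 34/3)*(-14) = 5 - 28/3*(-14) = 5 + 392/3 = 407/3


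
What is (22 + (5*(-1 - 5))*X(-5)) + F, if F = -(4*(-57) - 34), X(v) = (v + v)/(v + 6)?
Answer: 584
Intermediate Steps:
X(v) = 2*v/(6 + v) (X(v) = (2*v)/(6 + v) = 2*v/(6 + v))
F = 262 (F = -(-228 - 34) = -1*(-262) = 262)
(22 + (5*(-1 - 5))*X(-5)) + F = (22 + (5*(-1 - 5))*(2*(-5)/(6 - 5))) + 262 = (22 + (5*(-6))*(2*(-5)/1)) + 262 = (22 - 60*(-5)) + 262 = (22 - 30*(-10)) + 262 = (22 + 300) + 262 = 322 + 262 = 584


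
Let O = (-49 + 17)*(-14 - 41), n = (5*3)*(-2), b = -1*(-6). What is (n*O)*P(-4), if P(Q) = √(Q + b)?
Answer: -52800*√2 ≈ -74671.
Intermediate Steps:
b = 6
n = -30 (n = 15*(-2) = -30)
P(Q) = √(6 + Q) (P(Q) = √(Q + 6) = √(6 + Q))
O = 1760 (O = -32*(-55) = 1760)
(n*O)*P(-4) = (-30*1760)*√(6 - 4) = -52800*√2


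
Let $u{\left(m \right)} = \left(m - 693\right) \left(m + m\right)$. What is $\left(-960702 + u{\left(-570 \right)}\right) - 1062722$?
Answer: $-583604$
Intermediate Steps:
$u{\left(m \right)} = 2 m \left(-693 + m\right)$ ($u{\left(m \right)} = \left(-693 + m\right) 2 m = 2 m \left(-693 + m\right)$)
$\left(-960702 + u{\left(-570 \right)}\right) - 1062722 = \left(-960702 + 2 \left(-570\right) \left(-693 - 570\right)\right) - 1062722 = \left(-960702 + 2 \left(-570\right) \left(-1263\right)\right) - 1062722 = \left(-960702 + 1439820\right) - 1062722 = 479118 - 1062722 = -583604$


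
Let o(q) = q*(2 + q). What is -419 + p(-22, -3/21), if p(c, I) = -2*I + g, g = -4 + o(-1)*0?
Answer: -2959/7 ≈ -422.71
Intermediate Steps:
g = -4 (g = -4 - (2 - 1)*0 = -4 - 1*1*0 = -4 - 1*0 = -4 + 0 = -4)
p(c, I) = -4 - 2*I (p(c, I) = -2*I - 4 = -4 - 2*I)
-419 + p(-22, -3/21) = -419 + (-4 - (-6)/21) = -419 + (-4 - 2*(-⅐)) = -419 + (-4 + 2/7) = -419 - 26/7 = -2959/7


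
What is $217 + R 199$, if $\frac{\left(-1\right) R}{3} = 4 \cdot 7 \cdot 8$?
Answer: $-133511$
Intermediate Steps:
$R = -672$ ($R = - 3 \cdot 4 \cdot 7 \cdot 8 = - 3 \cdot 28 \cdot 8 = \left(-3\right) 224 = -672$)
$217 + R 199 = 217 - 133728 = -133511$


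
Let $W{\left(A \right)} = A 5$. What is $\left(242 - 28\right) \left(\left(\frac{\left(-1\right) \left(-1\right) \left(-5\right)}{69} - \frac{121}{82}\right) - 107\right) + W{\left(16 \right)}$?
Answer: $- \frac{65489335}{2829} \approx -23149.0$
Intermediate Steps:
$W{\left(A \right)} = 5 A$
$\left(242 - 28\right) \left(\left(\frac{\left(-1\right) \left(-1\right) \left(-5\right)}{69} - \frac{121}{82}\right) - 107\right) + W{\left(16 \right)} = \left(242 - 28\right) \left(\left(\frac{\left(-1\right) \left(-1\right) \left(-5\right)}{69} - \frac{121}{82}\right) - 107\right) + 5 \cdot 16 = \left(242 - 28\right) \left(\left(1 \left(-5\right) \frac{1}{69} - \frac{121}{82}\right) - 107\right) + 80 = 214 \left(\left(\left(-5\right) \frac{1}{69} - \frac{121}{82}\right) - 107\right) + 80 = 214 \left(\left(- \frac{5}{69} - \frac{121}{82}\right) - 107\right) + 80 = 214 \left(- \frac{8759}{5658} - 107\right) + 80 = 214 \left(- \frac{614165}{5658}\right) + 80 = - \frac{65715655}{2829} + 80 = - \frac{65489335}{2829}$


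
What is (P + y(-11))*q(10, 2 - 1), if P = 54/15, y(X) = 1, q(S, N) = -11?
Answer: -253/5 ≈ -50.600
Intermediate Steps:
P = 18/5 (P = 54*(1/15) = 18/5 ≈ 3.6000)
(P + y(-11))*q(10, 2 - 1) = (18/5 + 1)*(-11) = (23/5)*(-11) = -253/5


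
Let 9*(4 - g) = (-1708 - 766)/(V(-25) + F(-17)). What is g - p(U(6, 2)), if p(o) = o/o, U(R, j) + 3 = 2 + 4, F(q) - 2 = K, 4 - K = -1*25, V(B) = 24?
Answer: 3959/495 ≈ 7.9980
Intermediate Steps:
K = 29 (K = 4 - (-1)*25 = 4 - 1*(-25) = 4 + 25 = 29)
F(q) = 31 (F(q) = 2 + 29 = 31)
g = 4454/495 (g = 4 - (-1708 - 766)/(9*(24 + 31)) = 4 - (-2474)/(9*55) = 4 - ⅑*(-2474/55) = 4 + 2474/495 = 4454/495 ≈ 8.9980)
U(R, j) = 3 (U(R, j) = -3 + (2 + 4) = -3 + 6 = 3)
p(o) = 1
g - p(U(6, 2)) = 4454/495 - 1*1 = 4454/495 - 1 = 3959/495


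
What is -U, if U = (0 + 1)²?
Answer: -1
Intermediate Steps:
U = 1 (U = 1² = 1)
-U = -1*1 = -1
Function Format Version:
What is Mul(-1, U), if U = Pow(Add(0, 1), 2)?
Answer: -1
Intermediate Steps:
U = 1 (U = Pow(1, 2) = 1)
Mul(-1, U) = Mul(-1, 1) = -1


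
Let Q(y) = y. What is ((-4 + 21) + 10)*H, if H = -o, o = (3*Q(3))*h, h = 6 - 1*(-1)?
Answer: -1701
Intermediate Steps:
h = 7 (h = 6 + 1 = 7)
o = 63 (o = (3*3)*7 = 9*7 = 63)
H = -63 (H = -1*63 = -63)
((-4 + 21) + 10)*H = ((-4 + 21) + 10)*(-63) = (17 + 10)*(-63) = 27*(-63) = -1701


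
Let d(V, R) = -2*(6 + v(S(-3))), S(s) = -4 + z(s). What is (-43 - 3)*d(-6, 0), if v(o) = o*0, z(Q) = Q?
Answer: 552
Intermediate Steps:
S(s) = -4 + s
v(o) = 0
d(V, R) = -12 (d(V, R) = -2*(6 + 0) = -2*6 = -12)
(-43 - 3)*d(-6, 0) = (-43 - 3)*(-12) = -46*(-12) = 552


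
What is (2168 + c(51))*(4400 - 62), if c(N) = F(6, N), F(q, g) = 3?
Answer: 9417798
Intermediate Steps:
c(N) = 3
(2168 + c(51))*(4400 - 62) = (2168 + 3)*(4400 - 62) = 2171*4338 = 9417798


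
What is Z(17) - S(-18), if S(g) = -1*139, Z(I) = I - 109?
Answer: 47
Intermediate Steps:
Z(I) = -109 + I
S(g) = -139
Z(17) - S(-18) = (-109 + 17) - 1*(-139) = -92 + 139 = 47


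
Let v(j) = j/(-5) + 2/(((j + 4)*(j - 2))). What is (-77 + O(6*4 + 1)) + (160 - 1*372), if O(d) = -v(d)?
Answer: -189430/667 ≈ -284.00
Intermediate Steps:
v(j) = -j/5 + 2/((-2 + j)*(4 + j)) (v(j) = j*(-⅕) + 2/(((4 + j)*(-2 + j))) = -j/5 + 2/(((-2 + j)*(4 + j))) = -j/5 + 2*(1/((-2 + j)*(4 + j))) = -j/5 + 2/((-2 + j)*(4 + j)))
O(d) = -(10 - d³ - 2*d² + 8*d)/(5*(-8 + d² + 2*d))
(-77 + O(6*4 + 1)) + (160 - 1*372) = (-77 + (-10 + (6*4 + 1)³ - 8*(6*4 + 1) + 2*(6*4 + 1)²)/(5*(-8 + (6*4 + 1)² + 2*(6*4 + 1)))) + (160 - 1*372) = (-77 + (-10 + (24 + 1)³ - 8*(24 + 1) + 2*(24 + 1)²)/(5*(-8 + (24 + 1)² + 2*(24 + 1)))) + (160 - 372) = (-77 + (-10 + 25³ - 8*25 + 2*25²)/(5*(-8 + 25² + 2*25))) - 212 = (-77 + (-10 + 15625 - 200 + 2*625)/(5*(-8 + 625 + 50))) - 212 = (-77 + (⅕)*(-10 + 15625 - 200 + 1250)/667) - 212 = (-77 + (⅕)*(1/667)*16665) - 212 = (-77 + 3333/667) - 212 = -48026/667 - 212 = -189430/667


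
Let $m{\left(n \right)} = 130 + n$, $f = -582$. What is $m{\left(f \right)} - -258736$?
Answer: $258284$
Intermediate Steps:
$m{\left(f \right)} - -258736 = \left(130 - 582\right) - -258736 = -452 + 258736 = 258284$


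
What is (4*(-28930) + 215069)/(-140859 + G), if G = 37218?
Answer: -99349/103641 ≈ -0.95859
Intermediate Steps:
(4*(-28930) + 215069)/(-140859 + G) = (4*(-28930) + 215069)/(-140859 + 37218) = (-115720 + 215069)/(-103641) = 99349*(-1/103641) = -99349/103641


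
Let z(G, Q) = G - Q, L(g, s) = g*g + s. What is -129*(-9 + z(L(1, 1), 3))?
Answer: 1290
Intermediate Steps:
L(g, s) = s + g² (L(g, s) = g² + s = s + g²)
-129*(-9 + z(L(1, 1), 3)) = -129*(-9 + ((1 + 1²) - 1*3)) = -129*(-9 + ((1 + 1) - 3)) = -129*(-9 + (2 - 3)) = -129*(-9 - 1) = -129*(-10) = 1290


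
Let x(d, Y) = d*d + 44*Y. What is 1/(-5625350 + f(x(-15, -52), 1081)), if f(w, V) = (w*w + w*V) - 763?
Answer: -1/3600247 ≈ -2.7776e-7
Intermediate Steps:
x(d, Y) = d² + 44*Y
f(w, V) = -763 + w² + V*w (f(w, V) = (w² + V*w) - 763 = -763 + w² + V*w)
1/(-5625350 + f(x(-15, -52), 1081)) = 1/(-5625350 + (-763 + ((-15)² + 44*(-52))² + 1081*((-15)² + 44*(-52)))) = 1/(-5625350 + (-763 + (225 - 2288)² + 1081*(225 - 2288))) = 1/(-5625350 + (-763 + (-2063)² + 1081*(-2063))) = 1/(-5625350 + (-763 + 4255969 - 2230103)) = 1/(-5625350 + 2025103) = 1/(-3600247) = -1/3600247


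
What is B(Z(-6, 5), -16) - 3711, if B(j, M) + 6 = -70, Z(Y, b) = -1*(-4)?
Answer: -3787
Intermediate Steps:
Z(Y, b) = 4
B(j, M) = -76 (B(j, M) = -6 - 70 = -76)
B(Z(-6, 5), -16) - 3711 = -76 - 3711 = -3787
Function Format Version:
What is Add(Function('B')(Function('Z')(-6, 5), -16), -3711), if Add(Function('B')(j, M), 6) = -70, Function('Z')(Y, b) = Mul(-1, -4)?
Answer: -3787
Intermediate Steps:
Function('Z')(Y, b) = 4
Function('B')(j, M) = -76 (Function('B')(j, M) = Add(-6, -70) = -76)
Add(Function('B')(Function('Z')(-6, 5), -16), -3711) = Add(-76, -3711) = -3787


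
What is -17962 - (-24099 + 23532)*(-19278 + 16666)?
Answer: -1498966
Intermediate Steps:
-17962 - (-24099 + 23532)*(-19278 + 16666) = -17962 - (-567)*(-2612) = -17962 - 1*1481004 = -17962 - 1481004 = -1498966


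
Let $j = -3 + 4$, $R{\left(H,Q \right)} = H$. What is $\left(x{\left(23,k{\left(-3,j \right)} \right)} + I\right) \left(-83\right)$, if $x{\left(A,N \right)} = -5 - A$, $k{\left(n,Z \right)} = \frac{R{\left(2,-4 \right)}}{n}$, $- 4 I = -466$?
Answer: $- \frac{14691}{2} \approx -7345.5$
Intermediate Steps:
$I = \frac{233}{2}$ ($I = \left(- \frac{1}{4}\right) \left(-466\right) = \frac{233}{2} \approx 116.5$)
$j = 1$
$k{\left(n,Z \right)} = \frac{2}{n}$
$\left(x{\left(23,k{\left(-3,j \right)} \right)} + I\right) \left(-83\right) = \left(\left(-5 - 23\right) + \frac{233}{2}\right) \left(-83\right) = \left(-28 + \frac{233}{2}\right) \left(-83\right) = \frac{177}{2} \left(-83\right) = - \frac{14691}{2}$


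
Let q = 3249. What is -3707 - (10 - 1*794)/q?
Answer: -12043259/3249 ≈ -3706.8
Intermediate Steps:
-3707 - (10 - 1*794)/q = -3707 - (10 - 1*794)/3249 = -3707 - (10 - 794)/3249 = -3707 - (-784)/3249 = -3707 - 1*(-784/3249) = -3707 + 784/3249 = -12043259/3249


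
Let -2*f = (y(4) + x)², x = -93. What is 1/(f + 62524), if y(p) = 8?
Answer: 2/117823 ≈ 1.6975e-5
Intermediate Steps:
f = -7225/2 (f = -(8 - 93)²/2 = -½*(-85)² = -½*7225 = -7225/2 ≈ -3612.5)
1/(f + 62524) = 1/(-7225/2 + 62524) = 1/(117823/2) = 2/117823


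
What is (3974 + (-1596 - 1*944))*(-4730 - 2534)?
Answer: -10416576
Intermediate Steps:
(3974 + (-1596 - 1*944))*(-4730 - 2534) = (3974 + (-1596 - 944))*(-7264) = (3974 - 2540)*(-7264) = 1434*(-7264) = -10416576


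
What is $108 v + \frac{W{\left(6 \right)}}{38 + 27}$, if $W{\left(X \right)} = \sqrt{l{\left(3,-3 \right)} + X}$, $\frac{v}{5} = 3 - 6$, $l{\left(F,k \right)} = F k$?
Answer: $-1620 + \frac{i \sqrt{3}}{65} \approx -1620.0 + 0.026647 i$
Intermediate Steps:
$v = -15$ ($v = 5 \left(3 - 6\right) = 5 \left(-3\right) = -15$)
$W{\left(X \right)} = \sqrt{-9 + X}$ ($W{\left(X \right)} = \sqrt{3 \left(-3\right) + X} = \sqrt{-9 + X}$)
$108 v + \frac{W{\left(6 \right)}}{38 + 27} = 108 \left(-15\right) + \frac{\sqrt{-9 + 6}}{38 + 27} = -1620 + \frac{\sqrt{-3}}{65} = -1620 + i \sqrt{3} \cdot \frac{1}{65} = -1620 + \frac{i \sqrt{3}}{65}$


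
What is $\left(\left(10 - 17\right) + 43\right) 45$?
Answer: $1620$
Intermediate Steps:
$\left(\left(10 - 17\right) + 43\right) 45 = \left(-7 + 43\right) 45 = 36 \cdot 45 = 1620$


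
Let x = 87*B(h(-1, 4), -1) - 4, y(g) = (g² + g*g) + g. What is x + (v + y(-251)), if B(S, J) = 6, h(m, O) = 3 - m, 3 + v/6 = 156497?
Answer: 1065233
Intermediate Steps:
v = 938964 (v = -18 + 6*156497 = -18 + 938982 = 938964)
y(g) = g + 2*g² (y(g) = (g² + g²) + g = 2*g² + g = g + 2*g²)
x = 518 (x = 87*6 - 4 = 522 - 4 = 518)
x + (v + y(-251)) = 518 + (938964 - 251*(1 + 2*(-251))) = 518 + (938964 - 251*(1 - 502)) = 518 + (938964 - 251*(-501)) = 518 + (938964 + 125751) = 518 + 1064715 = 1065233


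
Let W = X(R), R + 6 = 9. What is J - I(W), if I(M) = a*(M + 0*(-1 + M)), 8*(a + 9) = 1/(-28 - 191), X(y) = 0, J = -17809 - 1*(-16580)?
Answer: -1229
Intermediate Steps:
R = 3 (R = -6 + 9 = 3)
J = -1229 (J = -17809 + 16580 = -1229)
W = 0
a = -15769/1752 (a = -9 + 1/(8*(-28 - 191)) = -9 + (1/8)/(-219) = -9 + (1/8)*(-1/219) = -9 - 1/1752 = -15769/1752 ≈ -9.0006)
I(M) = -15769*M/1752 (I(M) = -15769*(M + 0*(-1 + M))/1752 = -15769*(M + 0)/1752 = -15769*M/1752)
J - I(W) = -1229 - (-15769)*0/1752 = -1229 - 1*0 = -1229 + 0 = -1229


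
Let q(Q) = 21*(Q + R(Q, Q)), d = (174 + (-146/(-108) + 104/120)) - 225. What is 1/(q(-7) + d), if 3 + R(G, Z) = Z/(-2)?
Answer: -135/25013 ≈ -0.0053972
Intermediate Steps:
R(G, Z) = -3 - Z/2 (R(G, Z) = -3 + Z/(-2) = -3 + Z*(-1/2) = -3 - Z/2)
d = -13171/270 (d = (174 + (-146*(-1/108) + 104*(1/120))) - 225 = (174 + (73/54 + 13/15)) - 225 = (174 + 599/270) - 225 = 47579/270 - 225 = -13171/270 ≈ -48.781)
q(Q) = -63 + 21*Q/2 (q(Q) = 21*(Q + (-3 - Q/2)) = 21*(-3 + Q/2) = -63 + 21*Q/2)
1/(q(-7) + d) = 1/((-63 + (21/2)*(-7)) - 13171/270) = 1/((-63 - 147/2) - 13171/270) = 1/(-273/2 - 13171/270) = 1/(-25013/135) = -135/25013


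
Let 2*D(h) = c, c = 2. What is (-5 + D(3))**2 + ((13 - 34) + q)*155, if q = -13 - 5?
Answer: -6029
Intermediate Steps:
D(h) = 1 (D(h) = (1/2)*2 = 1)
q = -18
(-5 + D(3))**2 + ((13 - 34) + q)*155 = (-5 + 1)**2 + ((13 - 34) - 18)*155 = (-4)**2 + (-21 - 18)*155 = 16 - 39*155 = 16 - 6045 = -6029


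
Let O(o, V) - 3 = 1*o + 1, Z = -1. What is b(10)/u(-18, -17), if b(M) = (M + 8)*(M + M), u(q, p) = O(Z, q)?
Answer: 120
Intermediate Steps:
O(o, V) = 4 + o (O(o, V) = 3 + (1*o + 1) = 3 + (o + 1) = 3 + (1 + o) = 4 + o)
u(q, p) = 3 (u(q, p) = 4 - 1 = 3)
b(M) = 2*M*(8 + M) (b(M) = (8 + M)*(2*M) = 2*M*(8 + M))
b(10)/u(-18, -17) = (2*10*(8 + 10))/3 = (2*10*18)/3 = (⅓)*360 = 120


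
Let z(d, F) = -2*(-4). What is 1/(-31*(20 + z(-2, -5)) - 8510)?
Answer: -1/9378 ≈ -0.00010663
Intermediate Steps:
z(d, F) = 8
1/(-31*(20 + z(-2, -5)) - 8510) = 1/(-31*(20 + 8) - 8510) = 1/(-31*28 - 8510) = 1/(-868 - 8510) = 1/(-9378) = -1/9378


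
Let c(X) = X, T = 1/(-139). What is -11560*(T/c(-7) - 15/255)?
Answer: 650080/973 ≈ 668.12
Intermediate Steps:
T = -1/139 ≈ -0.0071942
-11560*(T/c(-7) - 15/255) = -11560*(-1/139/(-7) - 15/255) = -11560*(-1/139*(-1/7) - 15*1/255) = -11560*(1/973 - 1/17) = -11560*(-956/16541) = 650080/973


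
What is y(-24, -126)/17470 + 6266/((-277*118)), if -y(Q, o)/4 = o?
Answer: -23248319/142756105 ≈ -0.16285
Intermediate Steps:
y(Q, o) = -4*o
y(-24, -126)/17470 + 6266/((-277*118)) = -4*(-126)/17470 + 6266/((-277*118)) = 504*(1/17470) + 6266/(-32686) = 252/8735 + 6266*(-1/32686) = 252/8735 - 3133/16343 = -23248319/142756105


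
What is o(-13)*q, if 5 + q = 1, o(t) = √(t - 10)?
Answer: -4*I*√23 ≈ -19.183*I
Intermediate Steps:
o(t) = √(-10 + t)
q = -4 (q = -5 + 1 = -4)
o(-13)*q = √(-10 - 13)*(-4) = √(-23)*(-4) = (I*√23)*(-4) = -4*I*√23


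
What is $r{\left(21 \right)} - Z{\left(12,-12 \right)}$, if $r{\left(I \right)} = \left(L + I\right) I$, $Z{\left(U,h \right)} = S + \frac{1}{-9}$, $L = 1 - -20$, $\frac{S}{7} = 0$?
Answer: $\frac{7939}{9} \approx 882.11$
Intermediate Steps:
$S = 0$ ($S = 7 \cdot 0 = 0$)
$L = 21$ ($L = 1 + 20 = 21$)
$Z{\left(U,h \right)} = - \frac{1}{9}$ ($Z{\left(U,h \right)} = 0 + \frac{1}{-9} = 0 - \frac{1}{9} = - \frac{1}{9}$)
$r{\left(I \right)} = I \left(21 + I\right)$ ($r{\left(I \right)} = \left(21 + I\right) I = I \left(21 + I\right)$)
$r{\left(21 \right)} - Z{\left(12,-12 \right)} = 21 \left(21 + 21\right) - - \frac{1}{9} = 21 \cdot 42 + \frac{1}{9} = 882 + \frac{1}{9} = \frac{7939}{9}$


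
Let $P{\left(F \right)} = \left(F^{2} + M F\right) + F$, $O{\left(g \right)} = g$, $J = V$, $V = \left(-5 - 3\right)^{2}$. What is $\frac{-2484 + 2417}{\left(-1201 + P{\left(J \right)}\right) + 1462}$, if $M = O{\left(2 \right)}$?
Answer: $- \frac{67}{4549} \approx -0.014729$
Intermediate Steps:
$V = 64$ ($V = \left(-8\right)^{2} = 64$)
$J = 64$
$M = 2$
$P{\left(F \right)} = F^{2} + 3 F$ ($P{\left(F \right)} = \left(F^{2} + 2 F\right) + F = F^{2} + 3 F$)
$\frac{-2484 + 2417}{\left(-1201 + P{\left(J \right)}\right) + 1462} = \frac{-2484 + 2417}{\left(-1201 + 64 \left(3 + 64\right)\right) + 1462} = - \frac{67}{\left(-1201 + 64 \cdot 67\right) + 1462} = - \frac{67}{\left(-1201 + 4288\right) + 1462} = - \frac{67}{3087 + 1462} = - \frac{67}{4549}$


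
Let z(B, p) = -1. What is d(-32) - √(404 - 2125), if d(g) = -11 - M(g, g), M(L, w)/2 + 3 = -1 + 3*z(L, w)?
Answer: 3 - I*√1721 ≈ 3.0 - 41.485*I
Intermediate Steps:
M(L, w) = -14 (M(L, w) = -6 + 2*(-1 + 3*(-1)) = -6 + 2*(-1 - 3) = -6 + 2*(-4) = -6 - 8 = -14)
d(g) = 3 (d(g) = -11 - 1*(-14) = -11 + 14 = 3)
d(-32) - √(404 - 2125) = 3 - √(404 - 2125) = 3 - √(-1721) = 3 - I*√1721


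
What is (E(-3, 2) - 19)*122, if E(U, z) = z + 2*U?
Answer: -2806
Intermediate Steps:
(E(-3, 2) - 19)*122 = ((2 + 2*(-3)) - 19)*122 = ((2 - 6) - 19)*122 = (-4 - 19)*122 = -23*122 = -2806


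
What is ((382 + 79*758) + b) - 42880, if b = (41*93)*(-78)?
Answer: -280030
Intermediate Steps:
b = -297414 (b = 3813*(-78) = -297414)
((382 + 79*758) + b) - 42880 = ((382 + 79*758) - 297414) - 42880 = ((382 + 59882) - 297414) - 42880 = (60264 - 297414) - 42880 = -237150 - 42880 = -280030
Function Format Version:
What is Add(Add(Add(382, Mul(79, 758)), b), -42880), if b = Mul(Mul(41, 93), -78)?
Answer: -280030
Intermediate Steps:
b = -297414 (b = Mul(3813, -78) = -297414)
Add(Add(Add(382, Mul(79, 758)), b), -42880) = Add(Add(Add(382, Mul(79, 758)), -297414), -42880) = Add(Add(Add(382, 59882), -297414), -42880) = Add(Add(60264, -297414), -42880) = Add(-237150, -42880) = -280030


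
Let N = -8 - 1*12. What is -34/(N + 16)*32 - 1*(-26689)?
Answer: 26961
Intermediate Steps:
N = -20 (N = -8 - 12 = -20)
-34/(N + 16)*32 - 1*(-26689) = -34/(-20 + 16)*32 - 1*(-26689) = -34/(-4)*32 + 26689 = -34*(-¼)*32 + 26689 = (17/2)*32 + 26689 = 272 + 26689 = 26961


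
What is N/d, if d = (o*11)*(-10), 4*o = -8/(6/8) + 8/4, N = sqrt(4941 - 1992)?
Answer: 3*sqrt(2949)/715 ≈ 0.22785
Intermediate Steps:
N = sqrt(2949) ≈ 54.305
o = -13/6 (o = (-8/(6/8) + 8/4)/4 = (-8/(6*(1/8)) + 8*(1/4))/4 = (-8/3/4 + 2)/4 = (-8*4/3 + 2)/4 = (-32/3 + 2)/4 = (1/4)*(-26/3) = -13/6 ≈ -2.1667)
d = 715/3 (d = -13/6*11*(-10) = -143/6*(-10) = 715/3 ≈ 238.33)
N/d = sqrt(2949)/(715/3) = sqrt(2949)*(3/715) = 3*sqrt(2949)/715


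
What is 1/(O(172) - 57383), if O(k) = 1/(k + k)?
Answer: -344/19739751 ≈ -1.7427e-5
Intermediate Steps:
O(k) = 1/(2*k)
1/(O(172) - 57383) = 1/((½)/172 - 57383) = 1/((½)*(1/172) - 57383) = 1/(1/344 - 57383) = 1/(-19739751/344) = -344/19739751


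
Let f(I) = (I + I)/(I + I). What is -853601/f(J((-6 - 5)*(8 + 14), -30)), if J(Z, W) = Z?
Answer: -853601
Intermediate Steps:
f(I) = 1 (f(I) = (2*I)/((2*I)) = (2*I)*(1/(2*I)) = 1)
-853601/f(J((-6 - 5)*(8 + 14), -30)) = -853601/1 = -853601*1 = -853601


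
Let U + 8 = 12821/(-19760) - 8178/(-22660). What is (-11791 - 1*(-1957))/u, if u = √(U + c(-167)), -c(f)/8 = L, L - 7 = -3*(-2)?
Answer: 39336*I*√3517602940689695/2513911289 ≈ 928.03*I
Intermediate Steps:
L = 13 (L = 7 - 3*(-2) = 7 + 6 = 13)
c(f) = -104 (c(f) = -8*13 = -104)
U = -185550969/22388080 (U = -8 + (12821/(-19760) - 8178/(-22660)) = -8 + (12821*(-1/19760) - 8178*(-1/22660)) = -8 + (-12821/19760 + 4089/11330) = -8 - 6446329/22388080 = -185550969/22388080 ≈ -8.2879)
u = I*√3517602940689695/5597020 (u = √(-185550969/22388080 - 104) = √(-2513911289/22388080) = I*√3517602940689695/5597020 ≈ 10.597*I)
(-11791 - 1*(-1957))/u = (-11791 - 1*(-1957))/((I*√3517602940689695/5597020)) = (-11791 + 1957)*(-4*I*√3517602940689695/2513911289) = -(-39336)*I*√3517602940689695/2513911289 = 39336*I*√3517602940689695/2513911289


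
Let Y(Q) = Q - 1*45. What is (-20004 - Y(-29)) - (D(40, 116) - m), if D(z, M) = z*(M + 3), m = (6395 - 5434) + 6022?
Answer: -17707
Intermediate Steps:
Y(Q) = -45 + Q (Y(Q) = Q - 45 = -45 + Q)
m = 6983 (m = 961 + 6022 = 6983)
D(z, M) = z*(3 + M)
(-20004 - Y(-29)) - (D(40, 116) - m) = (-20004 - (-45 - 29)) - (40*(3 + 116) - 1*6983) = (-20004 - 1*(-74)) - (40*119 - 6983) = (-20004 + 74) - (4760 - 6983) = -19930 - 1*(-2223) = -19930 + 2223 = -17707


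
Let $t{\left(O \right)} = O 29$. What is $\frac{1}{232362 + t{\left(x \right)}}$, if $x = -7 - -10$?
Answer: $\frac{1}{232449} \approx 4.302 \cdot 10^{-6}$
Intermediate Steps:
$x = 3$ ($x = -7 + 10 = 3$)
$t{\left(O \right)} = 29 O$
$\frac{1}{232362 + t{\left(x \right)}} = \frac{1}{232362 + 29 \cdot 3} = \frac{1}{232362 + 87} = \frac{1}{232449}$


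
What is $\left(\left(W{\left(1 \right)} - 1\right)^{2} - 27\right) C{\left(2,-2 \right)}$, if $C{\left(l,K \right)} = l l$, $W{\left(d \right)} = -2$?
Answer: $-72$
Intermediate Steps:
$C{\left(l,K \right)} = l^{2}$
$\left(\left(W{\left(1 \right)} - 1\right)^{2} - 27\right) C{\left(2,-2 \right)} = \left(\left(-2 - 1\right)^{2} - 27\right) 2^{2} = \left(\left(-3\right)^{2} - 27\right) 4 = \left(9 - 27\right) 4 = \left(-18\right) 4 = -72$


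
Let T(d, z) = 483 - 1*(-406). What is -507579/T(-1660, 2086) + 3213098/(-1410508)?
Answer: -359400342127/626970806 ≈ -573.23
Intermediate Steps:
T(d, z) = 889 (T(d, z) = 483 + 406 = 889)
-507579/T(-1660, 2086) + 3213098/(-1410508) = -507579/889 + 3213098/(-1410508) = -507579*1/889 + 3213098*(-1/1410508) = -507579/889 - 1606549/705254 = -359400342127/626970806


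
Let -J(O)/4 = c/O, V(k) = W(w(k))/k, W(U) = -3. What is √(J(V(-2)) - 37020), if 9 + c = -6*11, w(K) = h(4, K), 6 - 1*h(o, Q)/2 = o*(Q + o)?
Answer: 2*I*√9205 ≈ 191.89*I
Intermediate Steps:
h(o, Q) = 12 - 2*o*(Q + o)
w(K) = -20 - 8*K (w(K) = 12 - 2*4² - 2*K*4 = 12 - 2*16 - 8*K = 12 - 32 - 8*K = -20 - 8*K)
c = -75 (c = -9 - 6*11 = -9 - 66 = -75)
V(k) = -3/k
J(O) = 300/O (J(O) = -(-300)/O = 300/O)
√(J(V(-2)) - 37020) = √(300/((-3/(-2))) - 37020) = √(300/((-3*(-½))) - 37020) = √(300/(3/2) - 37020) = √(300*(⅔) - 37020) = √(200 - 37020) = √(-36820) = 2*I*√9205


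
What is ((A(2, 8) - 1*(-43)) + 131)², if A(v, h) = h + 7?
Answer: 35721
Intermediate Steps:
A(v, h) = 7 + h
((A(2, 8) - 1*(-43)) + 131)² = (((7 + 8) - 1*(-43)) + 131)² = ((15 + 43) + 131)² = (58 + 131)² = 189² = 35721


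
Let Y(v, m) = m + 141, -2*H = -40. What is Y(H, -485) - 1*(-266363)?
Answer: 266019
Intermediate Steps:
H = 20 (H = -1/2*(-40) = 20)
Y(v, m) = 141 + m
Y(H, -485) - 1*(-266363) = (141 - 485) - 1*(-266363) = -344 + 266363 = 266019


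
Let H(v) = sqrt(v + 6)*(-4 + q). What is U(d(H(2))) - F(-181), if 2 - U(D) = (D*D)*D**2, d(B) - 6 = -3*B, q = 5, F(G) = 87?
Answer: -22117 + 15552*sqrt(2) ≈ -123.15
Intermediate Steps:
H(v) = sqrt(6 + v) (H(v) = sqrt(v + 6)*(-4 + 5) = sqrt(6 + v)*1 = sqrt(6 + v))
d(B) = 6 - 3*B
U(D) = 2 - D**4 (U(D) = 2 - D*D*D**2 = 2 - D**2*D**2 = 2 - D**4)
U(d(H(2))) - F(-181) = (2 - (6 - 3*sqrt(6 + 2))**4) - 1*87 = (2 - (6 - 6*sqrt(2))**4) - 87 = -85 - (6 - 6*sqrt(2))**4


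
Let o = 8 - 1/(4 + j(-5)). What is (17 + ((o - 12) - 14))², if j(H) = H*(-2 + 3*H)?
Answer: 8100/7921 ≈ 1.0226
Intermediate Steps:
o = 711/89 (o = 8 - 1/(4 - 5*(-2 + 3*(-5))) = 8 - 1/(4 - 5*(-2 - 15)) = 8 - 1/(4 - 5*(-17)) = 8 - 1/(4 + 85) = 8 - 1/89 = 711/89 ≈ 7.9888)
(17 + ((o - 12) - 14))² = (17 + ((711/89 - 12) - 14))² = (17 + (-357/89 - 14))² = (17 - 1603/89)² = (-90/89)² = 8100/7921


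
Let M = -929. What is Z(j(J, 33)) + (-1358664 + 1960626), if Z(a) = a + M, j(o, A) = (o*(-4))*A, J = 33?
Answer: 596677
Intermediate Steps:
j(o, A) = -4*A*o (j(o, A) = (-4*o)*A = -4*A*o)
Z(a) = -929 + a (Z(a) = a - 929 = -929 + a)
Z(j(J, 33)) + (-1358664 + 1960626) = (-929 - 4*33*33) + (-1358664 + 1960626) = (-929 - 4356) + 601962 = -5285 + 601962 = 596677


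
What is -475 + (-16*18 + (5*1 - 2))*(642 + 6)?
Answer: -185155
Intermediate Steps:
-475 + (-16*18 + (5*1 - 2))*(642 + 6) = -475 + (-288 + (5 - 2))*648 = -475 + (-288 + 3)*648 = -475 - 285*648 = -475 - 184680 = -185155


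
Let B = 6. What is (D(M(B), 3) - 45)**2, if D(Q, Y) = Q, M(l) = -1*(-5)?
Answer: 1600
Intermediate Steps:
M(l) = 5
(D(M(B), 3) - 45)**2 = (5 - 45)**2 = (-40)**2 = 1600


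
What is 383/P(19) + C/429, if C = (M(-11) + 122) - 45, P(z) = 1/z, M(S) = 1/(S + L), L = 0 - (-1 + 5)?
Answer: 46828649/6435 ≈ 7277.2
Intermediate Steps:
L = -4 (L = 0 - 1*4 = 0 - 4 = -4)
M(S) = 1/(-4 + S) (M(S) = 1/(S - 4) = 1/(-4 + S))
C = 1154/15 (C = (1/(-4 - 11) + 122) - 45 = (1/(-15) + 122) - 45 = (-1/15 + 122) - 45 = 1829/15 - 45 = 1154/15 ≈ 76.933)
383/P(19) + C/429 = 383/(1/19) + (1154/15)/429 = 383/(1/19) + (1154/15)*(1/429) = 383*19 + 1154/6435 = 7277 + 1154/6435 = 46828649/6435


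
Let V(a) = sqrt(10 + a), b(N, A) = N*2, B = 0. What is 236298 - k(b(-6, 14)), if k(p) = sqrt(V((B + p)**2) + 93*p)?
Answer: 236298 - sqrt(-1116 + sqrt(154)) ≈ 2.363e+5 - 33.22*I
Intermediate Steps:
b(N, A) = 2*N
k(p) = sqrt(sqrt(10 + p**2) + 93*p) (k(p) = sqrt(sqrt(10 + (0 + p)**2) + 93*p) = sqrt(sqrt(10 + p**2) + 93*p))
236298 - k(b(-6, 14)) = 236298 - sqrt(sqrt(10 + (2*(-6))**2) + 93*(2*(-6))) = 236298 - sqrt(sqrt(10 + (-12)**2) + 93*(-12)) = 236298 - sqrt(sqrt(10 + 144) - 1116) = 236298 - sqrt(sqrt(154) - 1116) = 236298 - sqrt(-1116 + sqrt(154))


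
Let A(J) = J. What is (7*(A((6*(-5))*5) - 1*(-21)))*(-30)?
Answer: 27090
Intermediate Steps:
(7*(A((6*(-5))*5) - 1*(-21)))*(-30) = (7*((6*(-5))*5 - 1*(-21)))*(-30) = (7*(-30*5 + 21))*(-30) = (7*(-150 + 21))*(-30) = (7*(-129))*(-30) = -903*(-30) = 27090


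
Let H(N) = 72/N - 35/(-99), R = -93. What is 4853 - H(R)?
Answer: 14895148/3069 ≈ 4853.4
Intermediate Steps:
H(N) = 35/99 + 72/N (H(N) = 72/N - 35*(-1/99) = 72/N + 35/99 = 35/99 + 72/N)
4853 - H(R) = 4853 - (35/99 + 72/(-93)) = 4853 - (35/99 + 72*(-1/93)) = 4853 - (35/99 - 24/31) = 4853 - 1*(-1291/3069) = 4853 + 1291/3069 = 14895148/3069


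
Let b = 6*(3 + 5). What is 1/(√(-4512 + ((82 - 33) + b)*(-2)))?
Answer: -I*√4706/4706 ≈ -0.014577*I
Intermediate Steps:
b = 48 (b = 6*8 = 48)
1/(√(-4512 + ((82 - 33) + b)*(-2))) = 1/(√(-4512 + ((82 - 33) + 48)*(-2))) = 1/(√(-4512 + (49 + 48)*(-2))) = 1/(√(-4512 + 97*(-2))) = 1/(√(-4512 - 194)) = 1/(√(-4706)) = 1/(I*√4706) = -I*√4706/4706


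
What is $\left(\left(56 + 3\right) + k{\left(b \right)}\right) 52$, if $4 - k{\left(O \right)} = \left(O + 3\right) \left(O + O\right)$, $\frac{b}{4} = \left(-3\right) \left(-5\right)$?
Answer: $-389844$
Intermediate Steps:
$b = 60$ ($b = 4 \left(\left(-3\right) \left(-5\right)\right) = 4 \cdot 15 = 60$)
$k{\left(O \right)} = 4 - 2 O \left(3 + O\right)$ ($k{\left(O \right)} = 4 - \left(O + 3\right) \left(O + O\right) = 4 - \left(3 + O\right) 2 O = 4 - 2 O \left(3 + O\right)$)
$\left(\left(56 + 3\right) + k{\left(b \right)}\right) 52 = \left(\left(56 + 3\right) - \left(356 + 7200\right)\right) 52 = \left(59 - 7556\right) 52 = \left(-7497\right) 52 = -389844$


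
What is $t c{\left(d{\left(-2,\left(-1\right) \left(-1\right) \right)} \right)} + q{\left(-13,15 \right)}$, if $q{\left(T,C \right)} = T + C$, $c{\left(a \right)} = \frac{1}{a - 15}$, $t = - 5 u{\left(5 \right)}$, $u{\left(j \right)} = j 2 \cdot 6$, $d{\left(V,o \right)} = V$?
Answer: $\frac{334}{17} \approx 19.647$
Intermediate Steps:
$u{\left(j \right)} = 12 j$ ($u{\left(j \right)} = 2 j 6 = 12 j$)
$t = -300$ ($t = - 5 \cdot 12 \cdot 5 = \left(-5\right) 60 = -300$)
$c{\left(a \right)} = \frac{1}{-15 + a}$
$q{\left(T,C \right)} = C + T$
$t c{\left(d{\left(-2,\left(-1\right) \left(-1\right) \right)} \right)} + q{\left(-13,15 \right)} = - \frac{300}{-15 - 2} + \left(15 - 13\right) = - \frac{300}{-17} + 2 = \left(-300\right) \left(- \frac{1}{17}\right) + 2 = \frac{300}{17} + 2 = \frac{334}{17}$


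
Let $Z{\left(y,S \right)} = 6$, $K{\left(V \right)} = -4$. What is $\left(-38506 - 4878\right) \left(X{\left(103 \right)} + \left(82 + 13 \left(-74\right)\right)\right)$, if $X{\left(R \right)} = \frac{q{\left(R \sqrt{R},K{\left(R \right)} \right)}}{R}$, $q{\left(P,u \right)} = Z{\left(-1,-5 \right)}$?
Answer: $\frac{3932065456}{103} \approx 3.8175 \cdot 10^{7}$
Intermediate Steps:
$q{\left(P,u \right)} = 6$
$X{\left(R \right)} = \frac{6}{R}$
$\left(-38506 - 4878\right) \left(X{\left(103 \right)} + \left(82 + 13 \left(-74\right)\right)\right) = \left(-38506 - 4878\right) \left(\frac{6}{103} + \left(82 + 13 \left(-74\right)\right)\right) = - 43384 \left(6 \cdot \frac{1}{103} + \left(82 - 962\right)\right) = - 43384 \left(\frac{6}{103} - 880\right) = \left(-43384\right) \left(- \frac{90634}{103}\right) = \frac{3932065456}{103}$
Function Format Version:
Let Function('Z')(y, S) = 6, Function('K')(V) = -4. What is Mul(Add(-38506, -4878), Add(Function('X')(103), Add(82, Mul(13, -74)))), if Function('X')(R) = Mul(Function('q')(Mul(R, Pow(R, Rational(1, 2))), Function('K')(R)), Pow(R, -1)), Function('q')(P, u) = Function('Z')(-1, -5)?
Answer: Rational(3932065456, 103) ≈ 3.8175e+7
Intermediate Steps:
Function('q')(P, u) = 6
Function('X')(R) = Mul(6, Pow(R, -1))
Mul(Add(-38506, -4878), Add(Function('X')(103), Add(82, Mul(13, -74)))) = Mul(Add(-38506, -4878), Add(Mul(6, Pow(103, -1)), Add(82, Mul(13, -74)))) = Mul(-43384, Add(Mul(6, Rational(1, 103)), Add(82, -962))) = Mul(-43384, Add(Rational(6, 103), -880)) = Mul(-43384, Rational(-90634, 103)) = Rational(3932065456, 103)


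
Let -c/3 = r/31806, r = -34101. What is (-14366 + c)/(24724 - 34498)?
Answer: 16919359/11513772 ≈ 1.4695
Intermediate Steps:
c = 3789/1178 (c = -(-102303)/31806 = -3*(-1263/1178) = 3789/1178 ≈ 3.2165)
(-14366 + c)/(24724 - 34498) = (-14366 + 3789/1178)/(24724 - 34498) = -16919359/1178/(-9774) = -16919359/1178*(-1/9774) = 16919359/11513772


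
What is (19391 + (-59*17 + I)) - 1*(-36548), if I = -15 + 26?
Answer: 54947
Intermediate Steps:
I = 11
(19391 + (-59*17 + I)) - 1*(-36548) = (19391 + (-59*17 + 11)) - 1*(-36548) = (19391 + (-1003 + 11)) + 36548 = (19391 - 992) + 36548 = 18399 + 36548 = 54947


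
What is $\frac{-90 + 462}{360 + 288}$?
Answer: $\frac{31}{54} \approx 0.57407$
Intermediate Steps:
$\frac{-90 + 462}{360 + 288} = \frac{372}{648} = 372 \cdot \frac{1}{648} = \frac{31}{54}$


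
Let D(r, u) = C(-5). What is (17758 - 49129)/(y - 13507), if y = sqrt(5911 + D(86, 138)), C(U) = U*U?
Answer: 423728097/182433113 + 125484*sqrt(371)/182433113 ≈ 2.3359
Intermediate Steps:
C(U) = U**2
D(r, u) = 25 (D(r, u) = (-5)**2 = 25)
y = 4*sqrt(371) (y = sqrt(5911 + 25) = sqrt(5936) = 4*sqrt(371) ≈ 77.045)
(17758 - 49129)/(y - 13507) = (17758 - 49129)/(4*sqrt(371) - 13507) = -31371/(-13507 + 4*sqrt(371))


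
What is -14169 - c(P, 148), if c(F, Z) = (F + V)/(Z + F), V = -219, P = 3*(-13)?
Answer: -1544163/109 ≈ -14167.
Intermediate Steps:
P = -39
c(F, Z) = (-219 + F)/(F + Z) (c(F, Z) = (F - 219)/(Z + F) = (-219 + F)/(F + Z))
-14169 - c(P, 148) = -14169 - (-219 - 39)/(-39 + 148) = -14169 - (-258)/109 = -14169 - 1*(-258/109) = -14169 + 258/109 = -1544163/109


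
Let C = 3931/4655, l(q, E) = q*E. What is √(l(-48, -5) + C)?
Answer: √106507445/665 ≈ 15.519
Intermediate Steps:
l(q, E) = E*q
C = 3931/4655 (C = 3931*(1/4655) = 3931/4655 ≈ 0.84447)
√(l(-48, -5) + C) = √(-5*(-48) + 3931/4655) = √(240 + 3931/4655) = √(1121131/4655) = √106507445/665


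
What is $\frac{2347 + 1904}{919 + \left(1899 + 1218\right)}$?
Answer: $\frac{4251}{4036} \approx 1.0533$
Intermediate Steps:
$\frac{2347 + 1904}{919 + \left(1899 + 1218\right)} = \frac{4251}{919 + 3117} = \frac{4251}{4036}$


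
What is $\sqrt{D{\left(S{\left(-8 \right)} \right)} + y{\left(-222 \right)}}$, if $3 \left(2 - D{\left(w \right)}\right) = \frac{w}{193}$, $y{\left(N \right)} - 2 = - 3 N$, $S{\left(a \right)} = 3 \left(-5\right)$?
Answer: $\frac{\sqrt{24957795}}{193} \approx 25.885$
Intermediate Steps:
$S{\left(a \right)} = -15$
$y{\left(N \right)} = 2 - 3 N$
$D{\left(w \right)} = 2 - \frac{w}{579}$ ($D{\left(w \right)} = 2 - \frac{w \frac{1}{193}}{3} = 2 - \frac{\frac{1}{193} w}{3} = 2 - \frac{w}{579}$)
$\sqrt{D{\left(S{\left(-8 \right)} \right)} + y{\left(-222 \right)}} = \sqrt{\left(2 - - \frac{5}{193}\right) + \left(2 - -666\right)} = \sqrt{\left(2 + \frac{5}{193}\right) + \left(2 + 666\right)} = \sqrt{\frac{391}{193} + 668} = \sqrt{\frac{129315}{193}} = \frac{\sqrt{24957795}}{193}$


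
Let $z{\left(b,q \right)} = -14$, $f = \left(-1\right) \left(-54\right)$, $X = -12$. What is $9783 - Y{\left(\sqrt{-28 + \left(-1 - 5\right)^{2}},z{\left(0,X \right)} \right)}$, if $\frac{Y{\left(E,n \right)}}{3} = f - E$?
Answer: $9621 + 6 \sqrt{2} \approx 9629.5$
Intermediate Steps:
$f = 54$
$Y{\left(E,n \right)} = 162 - 3 E$ ($Y{\left(E,n \right)} = 3 \left(54 - E\right) = 162 - 3 E$)
$9783 - Y{\left(\sqrt{-28 + \left(-1 - 5\right)^{2}},z{\left(0,X \right)} \right)} = 9783 - \left(162 - 3 \sqrt{-28 + \left(-1 - 5\right)^{2}}\right) = 9783 - \left(162 - 3 \sqrt{-28 + \left(-6\right)^{2}}\right) = 9783 - \left(162 - 3 \sqrt{-28 + 36}\right) = 9783 - \left(162 - 3 \sqrt{8}\right) = 9783 - \left(162 - 3 \cdot 2 \sqrt{2}\right) = 9783 - \left(162 - 6 \sqrt{2}\right) = 9621 + 6 \sqrt{2}$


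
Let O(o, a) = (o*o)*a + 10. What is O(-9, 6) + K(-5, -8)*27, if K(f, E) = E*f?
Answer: 1576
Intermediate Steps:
O(o, a) = 10 + a*o² (O(o, a) = o²*a + 10 = a*o² + 10 = 10 + a*o²)
O(-9, 6) + K(-5, -8)*27 = (10 + 6*(-9)²) - 8*(-5)*27 = (10 + 6*81) + 40*27 = (10 + 486) + 1080 = 496 + 1080 = 1576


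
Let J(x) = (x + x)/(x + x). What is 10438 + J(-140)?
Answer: 10439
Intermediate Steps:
J(x) = 1 (J(x) = (2*x)/((2*x)) = (2*x)*(1/(2*x)) = 1)
10438 + J(-140) = 10438 + 1 = 10439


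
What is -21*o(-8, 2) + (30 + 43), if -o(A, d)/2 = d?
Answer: 157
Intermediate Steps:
o(A, d) = -2*d
-21*o(-8, 2) + (30 + 43) = -(-42)*2 + (30 + 43) = -21*(-4) + 73 = 84 + 73 = 157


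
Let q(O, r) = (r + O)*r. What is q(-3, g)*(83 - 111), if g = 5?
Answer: -280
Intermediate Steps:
q(O, r) = r*(O + r) (q(O, r) = (O + r)*r = r*(O + r))
q(-3, g)*(83 - 111) = (5*(-3 + 5))*(83 - 111) = (5*2)*(-28) = 10*(-28) = -280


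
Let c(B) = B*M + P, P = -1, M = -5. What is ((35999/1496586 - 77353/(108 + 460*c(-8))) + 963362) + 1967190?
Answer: 13192536685228625/4501730688 ≈ 2.9305e+6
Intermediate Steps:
c(B) = -1 - 5*B (c(B) = B*(-5) - 1 = -5*B - 1 = -1 - 5*B)
((35999/1496586 - 77353/(108 + 460*c(-8))) + 963362) + 1967190 = ((35999/1496586 - 77353/(108 + 460*(-1 - 5*(-8)))) + 963362) + 1967190 = ((35999*(1/1496586) - 77353/(108 + 460*(-1 + 40))) + 963362) + 1967190 = ((35999/1496586 - 77353/(108 + 460*39)) + 963362) + 1967190 = ((35999/1496586 - 77353/(108 + 17940)) + 963362) + 1967190 = ((35999/1496586 - 77353/18048) + 963362) + 1967190 = (-19185951151/4501730688 + 963362) + 1967190 = 4336777093101905/4501730688 + 1967190 = 13192536685228625/4501730688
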